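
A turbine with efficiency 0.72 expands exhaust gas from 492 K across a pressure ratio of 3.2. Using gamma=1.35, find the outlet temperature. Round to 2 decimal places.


T_out = T_in * (1 - eta * (1 - PR^(-(gamma-1)/gamma)))
Exponent = -(1.35-1)/1.35 = -0.25925926
PR^exp = 3.2^(-0.25925926) = 0.73966521
Factor = 1 - 0.72*(1 - 0.73966521) = 0.81255895
T_out = 492 * 0.81255895 = 399.78 K


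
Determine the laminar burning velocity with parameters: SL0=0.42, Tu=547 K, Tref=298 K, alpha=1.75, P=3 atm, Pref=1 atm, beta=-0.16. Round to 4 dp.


SL = SL0 * (Tu/Tref)^alpha * (P/Pref)^beta
T ratio = 547/298 = 1.83557047
(T ratio)^alpha = 1.83557047^1.75 = 2.894672
(P/Pref)^beta = 3^(-0.16) = 0.838804
SL = 0.42 * 2.894672 * 0.838804 = 1.0198 m/s


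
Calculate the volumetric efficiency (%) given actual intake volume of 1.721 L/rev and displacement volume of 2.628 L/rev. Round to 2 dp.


eta_v = (V_actual / V_disp) * 100
Ratio = 1.721 / 2.628 = 0.6549
eta_v = 0.6549 * 100 = 65.49%


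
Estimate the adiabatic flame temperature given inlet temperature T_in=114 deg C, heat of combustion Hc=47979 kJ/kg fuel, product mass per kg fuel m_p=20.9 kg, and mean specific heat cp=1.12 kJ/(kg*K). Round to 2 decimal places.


T_ad = T_in + Hc / (m_p * cp)
Denominator = 20.9 * 1.12 = 23.4080
Temperature rise = 47979 / 23.4080 = 2049.68 K
T_ad = 114 + 2049.68 = 2163.68 deg C


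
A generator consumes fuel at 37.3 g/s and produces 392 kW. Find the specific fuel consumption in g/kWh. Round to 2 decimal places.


SFC = (mf / BP) * 3600
Rate = 37.3 / 392 = 0.095153 g/(s*kW)
SFC = 0.095153 * 3600 = 342.55 g/kWh


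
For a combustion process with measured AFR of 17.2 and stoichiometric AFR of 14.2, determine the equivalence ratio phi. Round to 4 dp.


phi = AFR_stoich / AFR_actual
phi = 14.2 / 17.2 = 0.8256


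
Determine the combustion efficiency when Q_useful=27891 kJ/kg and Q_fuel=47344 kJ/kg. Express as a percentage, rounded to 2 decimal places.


Efficiency = (Q_useful / Q_fuel) * 100
Efficiency = (27891 / 47344) * 100
Efficiency = 0.5891 * 100 = 58.91%


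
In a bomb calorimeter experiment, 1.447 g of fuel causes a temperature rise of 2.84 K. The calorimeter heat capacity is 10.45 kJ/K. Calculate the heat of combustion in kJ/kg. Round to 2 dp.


Hc = C_cal * delta_T / m_fuel
Q_released = 10.45 * 2.84 = 29.6780 kJ
m_fuel = 1.447 g = 1.447/1000 kg = 0.001447 kg
Hc = 29.6780 / 0.001447 = 20510.02 kJ/kg


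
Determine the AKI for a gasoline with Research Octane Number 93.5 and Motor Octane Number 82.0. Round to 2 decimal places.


AKI = (RON + MON) / 2
AKI = (93.5 + 82.0) / 2
AKI = 175.5 / 2 = 87.75


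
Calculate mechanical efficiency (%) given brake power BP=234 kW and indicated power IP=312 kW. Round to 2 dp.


eta_mech = (BP / IP) * 100
Ratio = 234 / 312 = 0.7500
eta_mech = 0.7500 * 100 = 75.00%


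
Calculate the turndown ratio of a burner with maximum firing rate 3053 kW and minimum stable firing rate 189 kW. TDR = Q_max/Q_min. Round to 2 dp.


TDR = Q_max / Q_min
TDR = 3053 / 189 = 16.15


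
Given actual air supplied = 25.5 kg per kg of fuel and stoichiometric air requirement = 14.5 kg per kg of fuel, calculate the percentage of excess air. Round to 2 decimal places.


Excess air = actual - stoichiometric = 25.5 - 14.5 = 11.00 kg/kg fuel
Excess air % = (excess / stoich) * 100 = (11.00 / 14.5) * 100 = 75.86%


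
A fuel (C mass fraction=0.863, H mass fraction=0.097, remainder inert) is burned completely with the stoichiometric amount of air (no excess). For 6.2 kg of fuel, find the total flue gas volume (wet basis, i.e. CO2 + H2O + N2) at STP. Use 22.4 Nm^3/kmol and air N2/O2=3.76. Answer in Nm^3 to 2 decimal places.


Per kg fuel: CO2 = (C/12 kmol)*22.4 = (0.863/12)*22.4 = 1.61093 Nm^3
Per kg fuel: H2O = (H/2 kmol)*22.4 = (0.097/2)*22.4 = 1.08640 Nm^3
O2 needed per kg fuel = C/12 + H/4 = 0.863/12 + 0.097/4 = 0.09616667 kmol
Per kg fuel: N2 = O2*3.76*22.4 = 0.09616667*3.76*22.4 = 8.09954 Nm^3
Total per kg = 1.61093 + 1.08640 + 8.09954 = 10.79687 Nm^3
Total = 10.79687 * 6.2 = 66.94 Nm^3


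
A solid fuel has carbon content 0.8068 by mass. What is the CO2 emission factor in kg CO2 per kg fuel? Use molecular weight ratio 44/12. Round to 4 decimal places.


EF = C_frac * (M_CO2 / M_C)
EF = 0.8068 * (44/12)
EF = 0.8068 * 3.666667 = 2.9583 kg_CO2/kg_fuel


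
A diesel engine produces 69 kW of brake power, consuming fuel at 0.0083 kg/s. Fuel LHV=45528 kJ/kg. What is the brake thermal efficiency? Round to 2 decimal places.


eta_BTE = (BP / (mf * LHV)) * 100
Denominator = 0.0083 * 45528 = 377.8824 kW
eta_BTE = (69 / 377.8824) * 100 = 18.26%


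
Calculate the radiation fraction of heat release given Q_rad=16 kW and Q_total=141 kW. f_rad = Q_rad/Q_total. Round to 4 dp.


f_rad = Q_rad / Q_total
f_rad = 16 / 141 = 0.1135


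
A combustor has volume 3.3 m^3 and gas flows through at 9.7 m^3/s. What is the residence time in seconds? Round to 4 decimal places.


tau = V / Q_flow
tau = 3.3 / 9.7 = 0.3402 s


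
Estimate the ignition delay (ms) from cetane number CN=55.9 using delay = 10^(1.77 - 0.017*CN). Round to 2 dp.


delay = 10^(1.77 - 0.017*CN)
Exponent = 1.77 - 0.017*55.9 = 0.8197
delay = 10^0.8197 = 6.60 ms


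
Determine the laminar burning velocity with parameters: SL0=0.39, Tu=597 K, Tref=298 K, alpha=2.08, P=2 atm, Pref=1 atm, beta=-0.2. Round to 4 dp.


SL = SL0 * (Tu/Tref)^alpha * (P/Pref)^beta
T ratio = 597/298 = 2.00335570
(T ratio)^alpha = 2.00335570^2.08 = 4.242841
(P/Pref)^beta = 2^(-0.2) = 0.870551
SL = 0.39 * 4.242841 * 0.870551 = 1.4405 m/s


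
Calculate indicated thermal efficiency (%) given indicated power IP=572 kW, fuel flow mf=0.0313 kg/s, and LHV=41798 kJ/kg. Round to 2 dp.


eta_ith = (IP / (mf * LHV)) * 100
Denominator = 0.0313 * 41798 = 1308.2774 kW
eta_ith = (572 / 1308.2774) * 100 = 43.72%


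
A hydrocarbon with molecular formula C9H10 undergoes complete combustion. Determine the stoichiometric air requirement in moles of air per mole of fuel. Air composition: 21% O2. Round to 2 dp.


Balanced combustion: C9H10 + 11.5 O2 -> 9 CO2 + 5 H2O
O2 needed = C + H/4 = 9 + 10/4 = 11.50 moles
Air moles = O2 / 0.21 = 11.50 / 0.21 = 54.76 moles air


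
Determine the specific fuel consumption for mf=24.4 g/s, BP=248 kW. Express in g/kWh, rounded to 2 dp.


SFC = (mf / BP) * 3600
Rate = 24.4 / 248 = 0.098387 g/(s*kW)
SFC = 0.098387 * 3600 = 354.19 g/kWh


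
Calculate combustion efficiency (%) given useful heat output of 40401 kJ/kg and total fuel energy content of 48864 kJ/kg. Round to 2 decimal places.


Efficiency = (Q_useful / Q_fuel) * 100
Efficiency = (40401 / 48864) * 100
Efficiency = 0.8268 * 100 = 82.68%


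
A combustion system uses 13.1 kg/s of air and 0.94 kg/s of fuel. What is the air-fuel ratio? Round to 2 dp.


AFR = m_air / m_fuel
AFR = 13.1 / 0.94 = 13.94


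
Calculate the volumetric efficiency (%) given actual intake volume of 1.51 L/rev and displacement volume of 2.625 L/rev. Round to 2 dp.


eta_v = (V_actual / V_disp) * 100
Ratio = 1.51 / 2.625 = 0.5752
eta_v = 0.5752 * 100 = 57.52%


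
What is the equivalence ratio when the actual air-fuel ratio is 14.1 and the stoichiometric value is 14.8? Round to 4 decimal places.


phi = AFR_stoich / AFR_actual
phi = 14.8 / 14.1 = 1.0496


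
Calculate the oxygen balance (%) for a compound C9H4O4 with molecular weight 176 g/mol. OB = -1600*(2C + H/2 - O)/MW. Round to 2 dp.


OB = -1600 * (2C + H/2 - O) / MW
Inner = 2*9 + 4/2 - 4 = 16.00
OB = -1600 * 16.00 / 176 = -145.45%


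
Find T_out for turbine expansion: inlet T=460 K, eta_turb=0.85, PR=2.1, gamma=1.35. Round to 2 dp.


T_out = T_in * (1 - eta * (1 - PR^(-(gamma-1)/gamma)))
Exponent = -(1.35-1)/1.35 = -0.25925926
PR^exp = 2.1^(-0.25925926) = 0.82501466
Factor = 1 - 0.85*(1 - 0.82501466) = 0.85126246
T_out = 460 * 0.85126246 = 391.58 K


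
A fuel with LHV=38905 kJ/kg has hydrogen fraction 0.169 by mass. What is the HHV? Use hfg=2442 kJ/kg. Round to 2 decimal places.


HHV = LHV + hfg * 9 * H
Water addition = 2442 * 9 * 0.169 = 3714.282 kJ/kg
HHV = 38905 + 3714.282 = 42619.28 kJ/kg


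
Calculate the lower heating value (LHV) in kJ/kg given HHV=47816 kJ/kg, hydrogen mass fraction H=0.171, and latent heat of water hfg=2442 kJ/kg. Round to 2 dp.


LHV = HHV - hfg * 9 * H
Water correction = 2442 * 9 * 0.171 = 3758.238 kJ/kg
LHV = 47816 - 3758.238 = 44057.76 kJ/kg


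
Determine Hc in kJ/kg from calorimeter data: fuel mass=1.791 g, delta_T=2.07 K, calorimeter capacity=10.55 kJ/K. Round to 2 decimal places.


Hc = C_cal * delta_T / m_fuel
Q_released = 10.55 * 2.07 = 21.8385 kJ
m_fuel = 1.791 g = 1.791/1000 kg = 0.001791 kg
Hc = 21.8385 / 0.001791 = 12193.47 kJ/kg


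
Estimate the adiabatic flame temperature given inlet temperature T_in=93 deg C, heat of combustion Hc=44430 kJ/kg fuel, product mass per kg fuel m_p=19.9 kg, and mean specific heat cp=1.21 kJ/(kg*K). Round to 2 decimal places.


T_ad = T_in + Hc / (m_p * cp)
Denominator = 19.9 * 1.21 = 24.0790
Temperature rise = 44430 / 24.0790 = 1845.18 K
T_ad = 93 + 1845.18 = 1938.18 deg C


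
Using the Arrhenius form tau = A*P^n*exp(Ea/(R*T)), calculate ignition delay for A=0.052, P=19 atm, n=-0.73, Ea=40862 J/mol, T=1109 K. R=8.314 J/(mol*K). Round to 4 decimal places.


tau = A * P^n * exp(Ea/(R*T))
P^n = 19^(-0.73) = 0.11654935
Ea/(R*T) = 40862/(8.314*1109) = 4.431779
exp(Ea/(R*T)) = 84.080828
tau = 0.052 * 0.11654935 * 84.080828 = 0.5096 ms


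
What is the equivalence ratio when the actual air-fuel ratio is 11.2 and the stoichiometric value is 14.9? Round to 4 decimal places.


phi = AFR_stoich / AFR_actual
phi = 14.9 / 11.2 = 1.3304


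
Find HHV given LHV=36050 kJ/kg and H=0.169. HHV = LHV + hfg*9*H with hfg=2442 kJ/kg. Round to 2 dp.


HHV = LHV + hfg * 9 * H
Water addition = 2442 * 9 * 0.169 = 3714.282 kJ/kg
HHV = 36050 + 3714.282 = 39764.28 kJ/kg


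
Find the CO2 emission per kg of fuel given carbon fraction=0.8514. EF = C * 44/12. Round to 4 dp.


EF = C_frac * (M_CO2 / M_C)
EF = 0.8514 * (44/12)
EF = 0.8514 * 3.666667 = 3.1218 kg_CO2/kg_fuel


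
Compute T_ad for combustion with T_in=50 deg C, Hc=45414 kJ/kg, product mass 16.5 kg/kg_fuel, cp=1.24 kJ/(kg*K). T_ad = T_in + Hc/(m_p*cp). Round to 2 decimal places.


T_ad = T_in + Hc / (m_p * cp)
Denominator = 16.5 * 1.24 = 20.4600
Temperature rise = 45414 / 20.4600 = 2219.65 K
T_ad = 50 + 2219.65 = 2269.65 deg C


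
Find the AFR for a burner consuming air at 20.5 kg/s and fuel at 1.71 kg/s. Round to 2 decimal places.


AFR = m_air / m_fuel
AFR = 20.5 / 1.71 = 11.99


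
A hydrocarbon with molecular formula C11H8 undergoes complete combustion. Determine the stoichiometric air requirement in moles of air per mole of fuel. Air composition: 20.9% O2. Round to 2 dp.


Balanced combustion: C11H8 + 13 O2 -> 11 CO2 + 4 H2O
O2 needed = C + H/4 = 11 + 8/4 = 13.00 moles
Air moles = O2 / 0.209 = 13.00 / 0.209 = 62.20 moles air


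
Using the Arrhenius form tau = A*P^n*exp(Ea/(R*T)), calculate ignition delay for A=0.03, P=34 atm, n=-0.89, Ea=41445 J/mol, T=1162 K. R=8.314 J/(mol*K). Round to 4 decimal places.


tau = A * P^n * exp(Ea/(R*T))
P^n = 34^(-0.89) = 0.04334947
Ea/(R*T) = 41445/(8.314*1162) = 4.289987
exp(Ea/(R*T)) = 72.965534
tau = 0.03 * 0.04334947 * 72.965534 = 0.0949 ms


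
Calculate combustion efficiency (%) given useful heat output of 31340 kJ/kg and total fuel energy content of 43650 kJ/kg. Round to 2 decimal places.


Efficiency = (Q_useful / Q_fuel) * 100
Efficiency = (31340 / 43650) * 100
Efficiency = 0.7180 * 100 = 71.80%


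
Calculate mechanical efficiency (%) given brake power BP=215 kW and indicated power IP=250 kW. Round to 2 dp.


eta_mech = (BP / IP) * 100
Ratio = 215 / 250 = 0.8600
eta_mech = 0.8600 * 100 = 86.00%


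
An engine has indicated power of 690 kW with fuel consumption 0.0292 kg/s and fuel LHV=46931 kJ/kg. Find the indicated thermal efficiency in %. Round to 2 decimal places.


eta_ith = (IP / (mf * LHV)) * 100
Denominator = 0.0292 * 46931 = 1370.3852 kW
eta_ith = (690 / 1370.3852) * 100 = 50.35%


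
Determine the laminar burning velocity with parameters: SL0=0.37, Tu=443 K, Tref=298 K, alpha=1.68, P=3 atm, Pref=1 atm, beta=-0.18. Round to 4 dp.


SL = SL0 * (Tu/Tref)^alpha * (P/Pref)^beta
T ratio = 443/298 = 1.48657718
(T ratio)^alpha = 1.48657718^1.68 = 1.946592
(P/Pref)^beta = 3^(-0.18) = 0.820575
SL = 0.37 * 1.946592 * 0.820575 = 0.5910 m/s


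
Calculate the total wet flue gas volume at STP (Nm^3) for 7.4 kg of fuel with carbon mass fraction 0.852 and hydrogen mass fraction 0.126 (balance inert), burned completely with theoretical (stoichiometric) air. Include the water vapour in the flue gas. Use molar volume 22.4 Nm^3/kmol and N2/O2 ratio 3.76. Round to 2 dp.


Per kg fuel: CO2 = (C/12 kmol)*22.4 = (0.852/12)*22.4 = 1.59040 Nm^3
Per kg fuel: H2O = (H/2 kmol)*22.4 = (0.126/2)*22.4 = 1.41120 Nm^3
O2 needed per kg fuel = C/12 + H/4 = 0.852/12 + 0.126/4 = 0.10250000 kmol
Per kg fuel: N2 = O2*3.76*22.4 = 0.10250000*3.76*22.4 = 8.63296 Nm^3
Total per kg = 1.59040 + 1.41120 + 8.63296 = 11.63456 Nm^3
Total = 11.63456 * 7.4 = 86.10 Nm^3


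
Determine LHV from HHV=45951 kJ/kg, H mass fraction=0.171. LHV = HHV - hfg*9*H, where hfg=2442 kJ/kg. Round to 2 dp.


LHV = HHV - hfg * 9 * H
Water correction = 2442 * 9 * 0.171 = 3758.238 kJ/kg
LHV = 45951 - 3758.238 = 42192.76 kJ/kg


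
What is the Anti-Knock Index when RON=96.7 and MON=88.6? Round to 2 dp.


AKI = (RON + MON) / 2
AKI = (96.7 + 88.6) / 2
AKI = 185.3 / 2 = 92.65


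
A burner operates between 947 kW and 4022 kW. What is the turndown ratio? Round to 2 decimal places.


TDR = Q_max / Q_min
TDR = 4022 / 947 = 4.25


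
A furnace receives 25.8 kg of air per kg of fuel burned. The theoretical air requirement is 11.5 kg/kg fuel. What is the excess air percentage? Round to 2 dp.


Excess air = actual - stoichiometric = 25.8 - 11.5 = 14.30 kg/kg fuel
Excess air % = (excess / stoich) * 100 = (14.30 / 11.5) * 100 = 124.35%


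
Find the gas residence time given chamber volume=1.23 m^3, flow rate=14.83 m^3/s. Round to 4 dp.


tau = V / Q_flow
tau = 1.23 / 14.83 = 0.0829 s


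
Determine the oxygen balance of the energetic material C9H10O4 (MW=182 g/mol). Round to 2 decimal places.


OB = -1600 * (2C + H/2 - O) / MW
Inner = 2*9 + 10/2 - 4 = 19.00
OB = -1600 * 19.00 / 182 = -167.03%


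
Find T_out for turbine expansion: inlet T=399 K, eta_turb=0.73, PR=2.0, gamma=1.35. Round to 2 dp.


T_out = T_in * (1 - eta * (1 - PR^(-(gamma-1)/gamma)))
Exponent = -(1.35-1)/1.35 = -0.25925926
PR^exp = 2.0^(-0.25925926) = 0.83551680
Factor = 1 - 0.73*(1 - 0.83551680) = 0.87992726
T_out = 399 * 0.87992726 = 351.09 K


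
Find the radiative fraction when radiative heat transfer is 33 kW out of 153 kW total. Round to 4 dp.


f_rad = Q_rad / Q_total
f_rad = 33 / 153 = 0.2157


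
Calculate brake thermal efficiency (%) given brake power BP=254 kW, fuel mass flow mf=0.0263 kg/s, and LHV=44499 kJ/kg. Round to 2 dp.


eta_BTE = (BP / (mf * LHV)) * 100
Denominator = 0.0263 * 44499 = 1170.3237 kW
eta_BTE = (254 / 1170.3237) * 100 = 21.70%


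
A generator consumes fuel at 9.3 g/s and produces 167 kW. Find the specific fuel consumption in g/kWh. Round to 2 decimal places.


SFC = (mf / BP) * 3600
Rate = 9.3 / 167 = 0.055689 g/(s*kW)
SFC = 0.055689 * 3600 = 200.48 g/kWh


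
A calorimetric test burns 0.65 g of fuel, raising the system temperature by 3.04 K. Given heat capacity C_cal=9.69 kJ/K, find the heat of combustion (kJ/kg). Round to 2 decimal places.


Hc = C_cal * delta_T / m_fuel
Q_released = 9.69 * 3.04 = 29.4576 kJ
m_fuel = 0.65 g = 0.65/1000 kg = 0.000650 kg
Hc = 29.4576 / 0.000650 = 45319.38 kJ/kg


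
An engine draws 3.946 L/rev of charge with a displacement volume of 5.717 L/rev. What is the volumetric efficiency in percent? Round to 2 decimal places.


eta_v = (V_actual / V_disp) * 100
Ratio = 3.946 / 5.717 = 0.6902
eta_v = 0.6902 * 100 = 69.02%


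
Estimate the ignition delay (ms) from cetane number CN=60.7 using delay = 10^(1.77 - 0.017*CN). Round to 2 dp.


delay = 10^(1.77 - 0.017*CN)
Exponent = 1.77 - 0.017*60.7 = 0.7381
delay = 10^0.7381 = 5.47 ms


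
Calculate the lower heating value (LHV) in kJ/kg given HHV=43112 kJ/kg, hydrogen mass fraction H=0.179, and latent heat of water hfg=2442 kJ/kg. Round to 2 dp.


LHV = HHV - hfg * 9 * H
Water correction = 2442 * 9 * 0.179 = 3934.062 kJ/kg
LHV = 43112 - 3934.062 = 39177.94 kJ/kg


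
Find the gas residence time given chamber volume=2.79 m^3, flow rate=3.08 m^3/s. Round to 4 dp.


tau = V / Q_flow
tau = 2.79 / 3.08 = 0.9058 s


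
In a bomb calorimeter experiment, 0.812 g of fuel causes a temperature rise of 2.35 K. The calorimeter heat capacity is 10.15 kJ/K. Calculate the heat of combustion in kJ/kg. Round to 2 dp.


Hc = C_cal * delta_T / m_fuel
Q_released = 10.15 * 2.35 = 23.8525 kJ
m_fuel = 0.812 g = 0.812/1000 kg = 0.000812 kg
Hc = 23.8525 / 0.000812 = 29375.00 kJ/kg


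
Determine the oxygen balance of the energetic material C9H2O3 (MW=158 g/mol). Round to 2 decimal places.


OB = -1600 * (2C + H/2 - O) / MW
Inner = 2*9 + 2/2 - 3 = 16.00
OB = -1600 * 16.00 / 158 = -162.03%


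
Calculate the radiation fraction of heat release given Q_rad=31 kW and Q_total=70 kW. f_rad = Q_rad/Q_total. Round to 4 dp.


f_rad = Q_rad / Q_total
f_rad = 31 / 70 = 0.4429


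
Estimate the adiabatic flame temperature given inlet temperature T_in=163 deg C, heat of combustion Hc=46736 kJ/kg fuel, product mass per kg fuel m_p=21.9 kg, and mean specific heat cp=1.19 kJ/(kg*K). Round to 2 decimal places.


T_ad = T_in + Hc / (m_p * cp)
Denominator = 21.9 * 1.19 = 26.0610
Temperature rise = 46736 / 26.0610 = 1793.33 K
T_ad = 163 + 1793.33 = 1956.33 deg C


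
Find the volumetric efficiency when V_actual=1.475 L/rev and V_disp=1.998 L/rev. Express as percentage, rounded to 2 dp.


eta_v = (V_actual / V_disp) * 100
Ratio = 1.475 / 1.998 = 0.7382
eta_v = 0.7382 * 100 = 73.82%


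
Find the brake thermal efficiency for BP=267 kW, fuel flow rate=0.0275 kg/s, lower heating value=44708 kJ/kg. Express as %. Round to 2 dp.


eta_BTE = (BP / (mf * LHV)) * 100
Denominator = 0.0275 * 44708 = 1229.4700 kW
eta_BTE = (267 / 1229.4700) * 100 = 21.72%


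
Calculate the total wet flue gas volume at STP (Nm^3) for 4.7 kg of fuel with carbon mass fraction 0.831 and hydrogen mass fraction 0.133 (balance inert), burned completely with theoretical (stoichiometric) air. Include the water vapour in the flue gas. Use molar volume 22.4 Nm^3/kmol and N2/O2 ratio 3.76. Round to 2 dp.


Per kg fuel: CO2 = (C/12 kmol)*22.4 = (0.831/12)*22.4 = 1.55120 Nm^3
Per kg fuel: H2O = (H/2 kmol)*22.4 = (0.133/2)*22.4 = 1.48960 Nm^3
O2 needed per kg fuel = C/12 + H/4 = 0.831/12 + 0.133/4 = 0.10250000 kmol
Per kg fuel: N2 = O2*3.76*22.4 = 0.10250000*3.76*22.4 = 8.63296 Nm^3
Total per kg = 1.55120 + 1.48960 + 8.63296 = 11.67376 Nm^3
Total = 11.67376 * 4.7 = 54.87 Nm^3


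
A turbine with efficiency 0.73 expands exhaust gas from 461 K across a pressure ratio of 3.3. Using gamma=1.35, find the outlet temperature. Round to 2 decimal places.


T_out = T_in * (1 - eta * (1 - PR^(-(gamma-1)/gamma)))
Exponent = -(1.35-1)/1.35 = -0.25925926
PR^exp = 3.3^(-0.25925926) = 0.73378775
Factor = 1 - 0.73*(1 - 0.73378775) = 0.80566506
T_out = 461 * 0.80566506 = 371.41 K


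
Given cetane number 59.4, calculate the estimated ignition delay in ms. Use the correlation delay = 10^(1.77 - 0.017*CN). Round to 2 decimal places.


delay = 10^(1.77 - 0.017*CN)
Exponent = 1.77 - 0.017*59.4 = 0.7602
delay = 10^0.7602 = 5.76 ms


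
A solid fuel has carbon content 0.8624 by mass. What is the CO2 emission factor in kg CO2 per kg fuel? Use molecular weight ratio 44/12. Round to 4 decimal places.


EF = C_frac * (M_CO2 / M_C)
EF = 0.8624 * (44/12)
EF = 0.8624 * 3.666667 = 3.1621 kg_CO2/kg_fuel


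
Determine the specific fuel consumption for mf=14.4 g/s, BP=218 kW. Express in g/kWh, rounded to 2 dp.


SFC = (mf / BP) * 3600
Rate = 14.4 / 218 = 0.066055 g/(s*kW)
SFC = 0.066055 * 3600 = 237.80 g/kWh


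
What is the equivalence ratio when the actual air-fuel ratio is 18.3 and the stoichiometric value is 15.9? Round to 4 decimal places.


phi = AFR_stoich / AFR_actual
phi = 15.9 / 18.3 = 0.8689


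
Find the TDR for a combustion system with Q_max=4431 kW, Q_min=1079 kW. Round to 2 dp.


TDR = Q_max / Q_min
TDR = 4431 / 1079 = 4.11


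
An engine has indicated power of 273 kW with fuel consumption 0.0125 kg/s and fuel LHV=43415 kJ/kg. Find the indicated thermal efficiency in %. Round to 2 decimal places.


eta_ith = (IP / (mf * LHV)) * 100
Denominator = 0.0125 * 43415 = 542.6875 kW
eta_ith = (273 / 542.6875) * 100 = 50.31%


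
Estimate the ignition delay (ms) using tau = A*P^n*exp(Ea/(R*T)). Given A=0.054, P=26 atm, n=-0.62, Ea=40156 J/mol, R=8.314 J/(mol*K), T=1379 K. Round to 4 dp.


tau = A * P^n * exp(Ea/(R*T))
P^n = 26^(-0.62) = 0.13265283
Ea/(R*T) = 40156/(8.314*1379) = 3.502484
exp(Ea/(R*T)) = 33.197813
tau = 0.054 * 0.13265283 * 33.197813 = 0.2378 ms


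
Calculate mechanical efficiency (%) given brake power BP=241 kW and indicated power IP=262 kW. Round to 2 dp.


eta_mech = (BP / IP) * 100
Ratio = 241 / 262 = 0.9198
eta_mech = 0.9198 * 100 = 91.98%


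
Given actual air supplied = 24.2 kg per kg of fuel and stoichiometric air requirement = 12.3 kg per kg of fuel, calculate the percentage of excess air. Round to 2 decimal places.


Excess air = actual - stoichiometric = 24.2 - 12.3 = 11.90 kg/kg fuel
Excess air % = (excess / stoich) * 100 = (11.90 / 12.3) * 100 = 96.75%


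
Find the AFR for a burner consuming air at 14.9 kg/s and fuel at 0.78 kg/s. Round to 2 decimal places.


AFR = m_air / m_fuel
AFR = 14.9 / 0.78 = 19.10


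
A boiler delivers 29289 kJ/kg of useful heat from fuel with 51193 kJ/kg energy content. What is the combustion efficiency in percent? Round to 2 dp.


Efficiency = (Q_useful / Q_fuel) * 100
Efficiency = (29289 / 51193) * 100
Efficiency = 0.5721 * 100 = 57.21%


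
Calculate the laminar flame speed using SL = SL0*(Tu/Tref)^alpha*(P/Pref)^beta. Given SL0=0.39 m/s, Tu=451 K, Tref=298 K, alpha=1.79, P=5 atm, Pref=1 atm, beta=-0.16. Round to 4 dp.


SL = SL0 * (Tu/Tref)^alpha * (P/Pref)^beta
T ratio = 451/298 = 1.51342282
(T ratio)^alpha = 1.51342282^1.79 = 2.099563
(P/Pref)^beta = 5^(-0.16) = 0.772974
SL = 0.39 * 2.099563 * 0.772974 = 0.6329 m/s


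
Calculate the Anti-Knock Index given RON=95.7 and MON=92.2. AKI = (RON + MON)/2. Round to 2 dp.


AKI = (RON + MON) / 2
AKI = (95.7 + 92.2) / 2
AKI = 187.9 / 2 = 93.95


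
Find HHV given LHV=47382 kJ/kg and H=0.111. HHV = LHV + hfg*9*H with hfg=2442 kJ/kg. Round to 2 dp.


HHV = LHV + hfg * 9 * H
Water addition = 2442 * 9 * 0.111 = 2439.558 kJ/kg
HHV = 47382 + 2439.558 = 49821.56 kJ/kg


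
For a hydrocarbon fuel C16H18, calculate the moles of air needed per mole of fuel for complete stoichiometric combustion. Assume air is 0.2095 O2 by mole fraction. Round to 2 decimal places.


Balanced combustion: C16H18 + 20.5 O2 -> 16 CO2 + 9 H2O
O2 needed = C + H/4 = 16 + 18/4 = 20.50 moles
Air moles = O2 / 0.2095 = 20.50 / 0.2095 = 97.85 moles air


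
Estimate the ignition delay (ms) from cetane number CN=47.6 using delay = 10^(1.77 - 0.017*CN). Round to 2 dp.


delay = 10^(1.77 - 0.017*CN)
Exponent = 1.77 - 0.017*47.6 = 0.9608
delay = 10^0.9608 = 9.14 ms


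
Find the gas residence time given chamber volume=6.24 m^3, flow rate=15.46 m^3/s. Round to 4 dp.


tau = V / Q_flow
tau = 6.24 / 15.46 = 0.4036 s


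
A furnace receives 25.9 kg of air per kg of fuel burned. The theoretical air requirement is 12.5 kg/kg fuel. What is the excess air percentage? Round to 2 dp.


Excess air = actual - stoichiometric = 25.9 - 12.5 = 13.40 kg/kg fuel
Excess air % = (excess / stoich) * 100 = (13.40 / 12.5) * 100 = 107.20%


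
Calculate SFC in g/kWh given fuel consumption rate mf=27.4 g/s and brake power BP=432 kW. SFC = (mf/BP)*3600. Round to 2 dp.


SFC = (mf / BP) * 3600
Rate = 27.4 / 432 = 0.063426 g/(s*kW)
SFC = 0.063426 * 3600 = 228.33 g/kWh


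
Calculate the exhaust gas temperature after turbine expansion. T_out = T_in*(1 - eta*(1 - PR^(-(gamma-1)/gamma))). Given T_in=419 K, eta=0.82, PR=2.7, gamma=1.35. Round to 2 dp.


T_out = T_in * (1 - eta * (1 - PR^(-(gamma-1)/gamma)))
Exponent = -(1.35-1)/1.35 = -0.25925926
PR^exp = 2.7^(-0.25925926) = 0.77297411
Factor = 1 - 0.82*(1 - 0.77297411) = 0.81383877
T_out = 419 * 0.81383877 = 341.00 K


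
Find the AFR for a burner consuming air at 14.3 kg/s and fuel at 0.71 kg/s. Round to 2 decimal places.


AFR = m_air / m_fuel
AFR = 14.3 / 0.71 = 20.14


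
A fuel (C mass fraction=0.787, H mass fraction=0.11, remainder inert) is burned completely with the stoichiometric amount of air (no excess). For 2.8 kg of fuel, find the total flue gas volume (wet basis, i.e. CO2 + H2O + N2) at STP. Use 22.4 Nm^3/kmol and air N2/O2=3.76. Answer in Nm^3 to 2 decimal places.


Per kg fuel: CO2 = (C/12 kmol)*22.4 = (0.787/12)*22.4 = 1.46907 Nm^3
Per kg fuel: H2O = (H/2 kmol)*22.4 = (0.11/2)*22.4 = 1.23200 Nm^3
O2 needed per kg fuel = C/12 + H/4 = 0.787/12 + 0.11/4 = 0.09308333 kmol
Per kg fuel: N2 = O2*3.76*22.4 = 0.09308333*3.76*22.4 = 7.83985 Nm^3
Total per kg = 1.46907 + 1.23200 + 7.83985 = 10.54092 Nm^3
Total = 10.54092 * 2.8 = 29.51 Nm^3


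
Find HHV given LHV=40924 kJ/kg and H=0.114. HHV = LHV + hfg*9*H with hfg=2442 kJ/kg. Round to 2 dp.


HHV = LHV + hfg * 9 * H
Water addition = 2442 * 9 * 0.114 = 2505.492 kJ/kg
HHV = 40924 + 2505.492 = 43429.49 kJ/kg


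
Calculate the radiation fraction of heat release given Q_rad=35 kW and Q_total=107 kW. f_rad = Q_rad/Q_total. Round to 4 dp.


f_rad = Q_rad / Q_total
f_rad = 35 / 107 = 0.3271


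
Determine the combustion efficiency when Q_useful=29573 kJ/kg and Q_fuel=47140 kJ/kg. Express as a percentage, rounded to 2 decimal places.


Efficiency = (Q_useful / Q_fuel) * 100
Efficiency = (29573 / 47140) * 100
Efficiency = 0.6273 * 100 = 62.73%


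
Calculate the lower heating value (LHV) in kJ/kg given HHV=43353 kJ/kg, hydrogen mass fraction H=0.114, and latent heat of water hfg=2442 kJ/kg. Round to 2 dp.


LHV = HHV - hfg * 9 * H
Water correction = 2442 * 9 * 0.114 = 2505.492 kJ/kg
LHV = 43353 - 2505.492 = 40847.51 kJ/kg


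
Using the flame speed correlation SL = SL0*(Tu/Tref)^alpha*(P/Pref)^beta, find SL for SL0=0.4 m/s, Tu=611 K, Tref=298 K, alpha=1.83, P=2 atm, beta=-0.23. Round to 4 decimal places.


SL = SL0 * (Tu/Tref)^alpha * (P/Pref)^beta
T ratio = 611/298 = 2.05033557
(T ratio)^alpha = 2.05033557^1.83 = 3.720828
(P/Pref)^beta = 2^(-0.23) = 0.852635
SL = 0.4 * 3.720828 * 0.852635 = 1.2690 m/s


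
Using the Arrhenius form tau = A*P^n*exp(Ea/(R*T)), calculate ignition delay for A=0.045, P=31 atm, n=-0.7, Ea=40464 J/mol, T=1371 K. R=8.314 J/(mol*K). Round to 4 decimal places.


tau = A * P^n * exp(Ea/(R*T))
P^n = 31^(-0.7) = 0.09037469
Ea/(R*T) = 40464/(8.314*1371) = 3.549943
exp(Ea/(R*T)) = 34.811321
tau = 0.045 * 0.09037469 * 34.811321 = 0.1416 ms


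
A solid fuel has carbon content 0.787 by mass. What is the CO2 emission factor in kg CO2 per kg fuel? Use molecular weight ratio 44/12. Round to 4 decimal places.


EF = C_frac * (M_CO2 / M_C)
EF = 0.787 * (44/12)
EF = 0.787 * 3.666667 = 2.8857 kg_CO2/kg_fuel


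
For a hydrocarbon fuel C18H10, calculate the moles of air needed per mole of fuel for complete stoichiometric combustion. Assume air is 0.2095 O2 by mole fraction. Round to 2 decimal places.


Balanced combustion: C18H10 + 20.5 O2 -> 18 CO2 + 5 H2O
O2 needed = C + H/4 = 18 + 10/4 = 20.50 moles
Air moles = O2 / 0.2095 = 20.50 / 0.2095 = 97.85 moles air


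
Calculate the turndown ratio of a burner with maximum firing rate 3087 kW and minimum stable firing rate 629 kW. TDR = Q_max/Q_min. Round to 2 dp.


TDR = Q_max / Q_min
TDR = 3087 / 629 = 4.91


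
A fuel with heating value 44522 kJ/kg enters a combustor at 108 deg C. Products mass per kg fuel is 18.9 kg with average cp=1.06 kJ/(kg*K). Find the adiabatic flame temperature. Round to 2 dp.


T_ad = T_in + Hc / (m_p * cp)
Denominator = 18.9 * 1.06 = 20.0340
Temperature rise = 44522 / 20.0340 = 2222.32 K
T_ad = 108 + 2222.32 = 2330.32 deg C


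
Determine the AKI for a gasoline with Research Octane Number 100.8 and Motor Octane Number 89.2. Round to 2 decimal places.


AKI = (RON + MON) / 2
AKI = (100.8 + 89.2) / 2
AKI = 190.0 / 2 = 95.00


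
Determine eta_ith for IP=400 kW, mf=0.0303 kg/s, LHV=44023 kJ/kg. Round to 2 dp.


eta_ith = (IP / (mf * LHV)) * 100
Denominator = 0.0303 * 44023 = 1333.8969 kW
eta_ith = (400 / 1333.8969) * 100 = 29.99%


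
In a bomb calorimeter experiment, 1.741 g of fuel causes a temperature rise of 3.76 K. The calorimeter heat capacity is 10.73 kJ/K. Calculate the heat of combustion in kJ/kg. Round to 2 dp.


Hc = C_cal * delta_T / m_fuel
Q_released = 10.73 * 3.76 = 40.3448 kJ
m_fuel = 1.741 g = 1.741/1000 kg = 0.001741 kg
Hc = 40.3448 / 0.001741 = 23173.35 kJ/kg


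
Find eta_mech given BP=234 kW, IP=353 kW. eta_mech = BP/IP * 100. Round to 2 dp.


eta_mech = (BP / IP) * 100
Ratio = 234 / 353 = 0.6629
eta_mech = 0.6629 * 100 = 66.29%


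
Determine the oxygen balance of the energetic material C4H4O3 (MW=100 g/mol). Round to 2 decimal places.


OB = -1600 * (2C + H/2 - O) / MW
Inner = 2*4 + 4/2 - 3 = 7.00
OB = -1600 * 7.00 / 100 = -112.00%


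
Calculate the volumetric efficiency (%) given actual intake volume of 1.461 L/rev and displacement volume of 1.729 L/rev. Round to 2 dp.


eta_v = (V_actual / V_disp) * 100
Ratio = 1.461 / 1.729 = 0.8450
eta_v = 0.8450 * 100 = 84.50%


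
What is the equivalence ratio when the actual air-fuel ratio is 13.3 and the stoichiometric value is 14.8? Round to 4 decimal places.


phi = AFR_stoich / AFR_actual
phi = 14.8 / 13.3 = 1.1128


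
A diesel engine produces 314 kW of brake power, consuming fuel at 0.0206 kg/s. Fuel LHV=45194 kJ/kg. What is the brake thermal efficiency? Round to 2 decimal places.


eta_BTE = (BP / (mf * LHV)) * 100
Denominator = 0.0206 * 45194 = 930.9964 kW
eta_BTE = (314 / 930.9964) * 100 = 33.73%


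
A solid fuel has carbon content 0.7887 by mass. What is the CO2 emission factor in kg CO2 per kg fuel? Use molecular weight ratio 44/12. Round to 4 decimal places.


EF = C_frac * (M_CO2 / M_C)
EF = 0.7887 * (44/12)
EF = 0.7887 * 3.666667 = 2.8919 kg_CO2/kg_fuel


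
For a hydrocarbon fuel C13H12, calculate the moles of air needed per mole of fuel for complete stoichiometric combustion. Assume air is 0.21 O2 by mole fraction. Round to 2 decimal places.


Balanced combustion: C13H12 + 16 O2 -> 13 CO2 + 6 H2O
O2 needed = C + H/4 = 13 + 12/4 = 16.00 moles
Air moles = O2 / 0.21 = 16.00 / 0.21 = 76.19 moles air


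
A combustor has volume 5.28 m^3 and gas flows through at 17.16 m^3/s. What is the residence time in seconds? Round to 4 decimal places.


tau = V / Q_flow
tau = 5.28 / 17.16 = 0.3077 s


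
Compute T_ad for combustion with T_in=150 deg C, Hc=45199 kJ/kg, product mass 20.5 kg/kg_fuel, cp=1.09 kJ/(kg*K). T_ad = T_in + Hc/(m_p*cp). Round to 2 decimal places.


T_ad = T_in + Hc / (m_p * cp)
Denominator = 20.5 * 1.09 = 22.3450
Temperature rise = 45199 / 22.3450 = 2022.78 K
T_ad = 150 + 2022.78 = 2172.78 deg C


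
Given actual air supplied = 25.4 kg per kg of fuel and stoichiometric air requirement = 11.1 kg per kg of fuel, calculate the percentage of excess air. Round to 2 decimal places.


Excess air = actual - stoichiometric = 25.4 - 11.1 = 14.30 kg/kg fuel
Excess air % = (excess / stoich) * 100 = (14.30 / 11.1) * 100 = 128.83%


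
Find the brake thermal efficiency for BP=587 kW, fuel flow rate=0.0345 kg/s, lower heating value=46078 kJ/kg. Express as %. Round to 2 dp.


eta_BTE = (BP / (mf * LHV)) * 100
Denominator = 0.0345 * 46078 = 1589.6910 kW
eta_BTE = (587 / 1589.6910) * 100 = 36.93%


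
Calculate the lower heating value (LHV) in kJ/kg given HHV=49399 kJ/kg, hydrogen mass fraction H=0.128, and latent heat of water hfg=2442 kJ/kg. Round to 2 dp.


LHV = HHV - hfg * 9 * H
Water correction = 2442 * 9 * 0.128 = 2813.184 kJ/kg
LHV = 49399 - 2813.184 = 46585.82 kJ/kg


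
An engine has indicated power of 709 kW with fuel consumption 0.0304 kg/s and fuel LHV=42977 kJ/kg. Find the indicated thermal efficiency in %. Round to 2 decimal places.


eta_ith = (IP / (mf * LHV)) * 100
Denominator = 0.0304 * 42977 = 1306.5008 kW
eta_ith = (709 / 1306.5008) * 100 = 54.27%


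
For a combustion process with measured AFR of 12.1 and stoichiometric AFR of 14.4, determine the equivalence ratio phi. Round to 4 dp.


phi = AFR_stoich / AFR_actual
phi = 14.4 / 12.1 = 1.1901


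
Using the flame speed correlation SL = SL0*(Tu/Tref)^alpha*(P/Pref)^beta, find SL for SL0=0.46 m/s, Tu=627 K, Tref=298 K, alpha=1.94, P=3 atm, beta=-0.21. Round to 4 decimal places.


SL = SL0 * (Tu/Tref)^alpha * (P/Pref)^beta
T ratio = 627/298 = 2.10402685
(T ratio)^alpha = 2.10402685^1.94 = 4.233694
(P/Pref)^beta = 3^(-0.21) = 0.793971
SL = 0.46 * 4.233694 * 0.793971 = 1.5463 m/s


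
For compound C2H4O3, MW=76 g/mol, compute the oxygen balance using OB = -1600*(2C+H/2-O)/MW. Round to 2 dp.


OB = -1600 * (2C + H/2 - O) / MW
Inner = 2*2 + 4/2 - 3 = 3.00
OB = -1600 * 3.00 / 76 = -63.16%


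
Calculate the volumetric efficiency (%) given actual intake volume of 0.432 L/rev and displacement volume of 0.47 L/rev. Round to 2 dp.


eta_v = (V_actual / V_disp) * 100
Ratio = 0.432 / 0.47 = 0.9191
eta_v = 0.9191 * 100 = 91.91%


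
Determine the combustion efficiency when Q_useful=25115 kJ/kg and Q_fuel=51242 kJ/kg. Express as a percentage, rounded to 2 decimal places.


Efficiency = (Q_useful / Q_fuel) * 100
Efficiency = (25115 / 51242) * 100
Efficiency = 0.4901 * 100 = 49.01%


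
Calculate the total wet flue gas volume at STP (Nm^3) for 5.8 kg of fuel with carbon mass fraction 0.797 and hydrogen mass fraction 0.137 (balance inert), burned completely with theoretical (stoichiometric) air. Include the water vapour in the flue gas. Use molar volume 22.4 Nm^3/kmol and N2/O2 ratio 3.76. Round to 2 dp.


Per kg fuel: CO2 = (C/12 kmol)*22.4 = (0.797/12)*22.4 = 1.48773 Nm^3
Per kg fuel: H2O = (H/2 kmol)*22.4 = (0.137/2)*22.4 = 1.53440 Nm^3
O2 needed per kg fuel = C/12 + H/4 = 0.797/12 + 0.137/4 = 0.10066667 kmol
Per kg fuel: N2 = O2*3.76*22.4 = 0.10066667*3.76*22.4 = 8.47855 Nm^3
Total per kg = 1.48773 + 1.53440 + 8.47855 = 11.50068 Nm^3
Total = 11.50068 * 5.8 = 66.70 Nm^3


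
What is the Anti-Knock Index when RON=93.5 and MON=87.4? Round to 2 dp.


AKI = (RON + MON) / 2
AKI = (93.5 + 87.4) / 2
AKI = 180.9 / 2 = 90.45


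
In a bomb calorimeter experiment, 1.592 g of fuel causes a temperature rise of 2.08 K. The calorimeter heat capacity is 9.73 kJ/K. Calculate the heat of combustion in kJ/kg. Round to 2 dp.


Hc = C_cal * delta_T / m_fuel
Q_released = 9.73 * 2.08 = 20.2384 kJ
m_fuel = 1.592 g = 1.592/1000 kg = 0.001592 kg
Hc = 20.2384 / 0.001592 = 12712.56 kJ/kg


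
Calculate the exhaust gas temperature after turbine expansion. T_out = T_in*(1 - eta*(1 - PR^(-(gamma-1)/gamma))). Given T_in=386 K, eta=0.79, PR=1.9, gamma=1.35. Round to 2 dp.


T_out = T_in * (1 - eta * (1 - PR^(-(gamma-1)/gamma)))
Exponent = -(1.35-1)/1.35 = -0.25925926
PR^exp = 1.9^(-0.25925926) = 0.84670193
Factor = 1 - 0.79*(1 - 0.84670193) = 0.87889452
T_out = 386 * 0.87889452 = 339.25 K


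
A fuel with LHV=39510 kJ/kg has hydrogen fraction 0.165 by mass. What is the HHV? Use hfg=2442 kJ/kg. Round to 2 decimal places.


HHV = LHV + hfg * 9 * H
Water addition = 2442 * 9 * 0.165 = 3626.370 kJ/kg
HHV = 39510 + 3626.370 = 43136.37 kJ/kg


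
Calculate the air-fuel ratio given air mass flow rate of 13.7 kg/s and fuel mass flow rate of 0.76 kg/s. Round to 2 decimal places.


AFR = m_air / m_fuel
AFR = 13.7 / 0.76 = 18.03


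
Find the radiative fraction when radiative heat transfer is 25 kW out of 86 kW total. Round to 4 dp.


f_rad = Q_rad / Q_total
f_rad = 25 / 86 = 0.2907


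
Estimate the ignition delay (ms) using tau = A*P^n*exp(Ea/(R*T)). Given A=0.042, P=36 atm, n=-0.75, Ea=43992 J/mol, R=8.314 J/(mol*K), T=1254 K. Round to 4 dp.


tau = A * P^n * exp(Ea/(R*T))
P^n = 36^(-0.75) = 0.06804138
Ea/(R*T) = 43992/(8.314*1254) = 4.219550
exp(Ea/(R*T)) = 68.002884
tau = 0.042 * 0.06804138 * 68.002884 = 0.1943 ms


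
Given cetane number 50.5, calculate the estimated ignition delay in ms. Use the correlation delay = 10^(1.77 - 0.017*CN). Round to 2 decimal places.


delay = 10^(1.77 - 0.017*CN)
Exponent = 1.77 - 0.017*50.5 = 0.9115
delay = 10^0.9115 = 8.16 ms


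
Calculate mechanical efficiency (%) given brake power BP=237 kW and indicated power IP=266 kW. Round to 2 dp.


eta_mech = (BP / IP) * 100
Ratio = 237 / 266 = 0.8910
eta_mech = 0.8910 * 100 = 89.10%


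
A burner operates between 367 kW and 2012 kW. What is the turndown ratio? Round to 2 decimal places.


TDR = Q_max / Q_min
TDR = 2012 / 367 = 5.48


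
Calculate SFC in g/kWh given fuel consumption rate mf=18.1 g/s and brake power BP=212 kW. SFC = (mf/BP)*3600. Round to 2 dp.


SFC = (mf / BP) * 3600
Rate = 18.1 / 212 = 0.085377 g/(s*kW)
SFC = 0.085377 * 3600 = 307.36 g/kWh


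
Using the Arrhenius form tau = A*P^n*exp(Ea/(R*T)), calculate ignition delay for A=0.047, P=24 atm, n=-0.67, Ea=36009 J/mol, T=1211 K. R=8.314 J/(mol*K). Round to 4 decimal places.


tau = A * P^n * exp(Ea/(R*T))
P^n = 24^(-0.67) = 0.11892098
Ea/(R*T) = 36009/(8.314*1211) = 3.576489
exp(Ea/(R*T)) = 35.747811
tau = 0.047 * 0.11892098 * 35.747811 = 0.1998 ms


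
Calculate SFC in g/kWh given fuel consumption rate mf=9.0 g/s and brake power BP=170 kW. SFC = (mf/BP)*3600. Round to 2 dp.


SFC = (mf / BP) * 3600
Rate = 9.0 / 170 = 0.052941 g/(s*kW)
SFC = 0.052941 * 3600 = 190.59 g/kWh


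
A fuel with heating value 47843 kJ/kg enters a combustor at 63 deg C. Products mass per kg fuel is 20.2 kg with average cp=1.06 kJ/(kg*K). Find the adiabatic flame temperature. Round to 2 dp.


T_ad = T_in + Hc / (m_p * cp)
Denominator = 20.2 * 1.06 = 21.4120
Temperature rise = 47843 / 21.4120 = 2234.40 K
T_ad = 63 + 2234.40 = 2297.40 deg C


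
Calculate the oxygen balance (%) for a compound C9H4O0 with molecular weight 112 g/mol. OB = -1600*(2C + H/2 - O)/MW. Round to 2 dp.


OB = -1600 * (2C + H/2 - O) / MW
Inner = 2*9 + 4/2 - 0 = 20.00
OB = -1600 * 20.00 / 112 = -285.71%


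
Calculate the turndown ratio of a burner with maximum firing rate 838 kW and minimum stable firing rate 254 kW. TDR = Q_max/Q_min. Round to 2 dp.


TDR = Q_max / Q_min
TDR = 838 / 254 = 3.30


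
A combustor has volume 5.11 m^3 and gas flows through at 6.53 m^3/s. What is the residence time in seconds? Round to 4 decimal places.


tau = V / Q_flow
tau = 5.11 / 6.53 = 0.7825 s


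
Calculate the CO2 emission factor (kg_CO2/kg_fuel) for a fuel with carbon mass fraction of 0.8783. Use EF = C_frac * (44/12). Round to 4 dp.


EF = C_frac * (M_CO2 / M_C)
EF = 0.8783 * (44/12)
EF = 0.8783 * 3.666667 = 3.2204 kg_CO2/kg_fuel


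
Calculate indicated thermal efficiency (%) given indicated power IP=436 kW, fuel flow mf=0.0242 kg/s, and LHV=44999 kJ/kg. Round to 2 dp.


eta_ith = (IP / (mf * LHV)) * 100
Denominator = 0.0242 * 44999 = 1088.9758 kW
eta_ith = (436 / 1088.9758) * 100 = 40.04%


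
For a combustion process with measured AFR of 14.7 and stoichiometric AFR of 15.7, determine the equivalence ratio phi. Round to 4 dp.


phi = AFR_stoich / AFR_actual
phi = 15.7 / 14.7 = 1.0680
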